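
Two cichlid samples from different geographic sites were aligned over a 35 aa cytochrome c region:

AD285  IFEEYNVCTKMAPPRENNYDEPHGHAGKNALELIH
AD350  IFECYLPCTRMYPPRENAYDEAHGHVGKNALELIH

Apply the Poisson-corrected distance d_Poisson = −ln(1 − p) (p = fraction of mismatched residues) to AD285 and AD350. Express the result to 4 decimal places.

0.2595

The sequences differ at positions 4 (E/C), 6 (N/L), 7 (V/P), 10 (K/R), 12 (A/Y), 18 (N/A), 22 (P/A), 26 (A/V).
p = 8/35 = 0.228571.
d = −ln(1 − 0.228571) = −ln(0.771429) = 0.2595.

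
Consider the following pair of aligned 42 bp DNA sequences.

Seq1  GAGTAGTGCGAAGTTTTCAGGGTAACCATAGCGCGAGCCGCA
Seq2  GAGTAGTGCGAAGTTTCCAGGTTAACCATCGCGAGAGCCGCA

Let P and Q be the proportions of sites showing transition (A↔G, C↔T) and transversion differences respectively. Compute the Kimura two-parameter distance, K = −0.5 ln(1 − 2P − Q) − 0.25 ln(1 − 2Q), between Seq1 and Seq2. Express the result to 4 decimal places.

0.1019

Mismatches occur at site 17 (T↔C, transition), site 22 (G↔T, transversion), site 30 (A↔C, transversion), site 34 (C↔A, transversion).
Of the 4 differences, 1 transition and 3 transversions over 42 sites: P = 1/42 = 0.023810, Q = 3/42 = 0.071429.
d = −0.5·ln(0.880951) − 0.25·ln(0.857142) = −0.5·(-0.126753) − 0.25·(-0.154152) = 0.1019.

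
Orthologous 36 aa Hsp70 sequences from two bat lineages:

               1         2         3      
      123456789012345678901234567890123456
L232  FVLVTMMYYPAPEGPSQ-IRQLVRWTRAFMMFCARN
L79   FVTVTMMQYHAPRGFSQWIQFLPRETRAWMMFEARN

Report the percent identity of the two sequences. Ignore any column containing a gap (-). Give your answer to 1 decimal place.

Excluding the 1 gap column leaves 35 comparable sites.
The sequences differ at positions 3 (L/T), 8 (Y/Q), 10 (P/H), 13 (E/R), 15 (P/F), 20 (R/Q), 21 (Q/F), 23 (V/P), 25 (W/E), 29 (F/W), 33 (C/E).
24 of the 35 comparable sites match, so the percent identity is 24/35 × 100 = 68.6%.

68.6%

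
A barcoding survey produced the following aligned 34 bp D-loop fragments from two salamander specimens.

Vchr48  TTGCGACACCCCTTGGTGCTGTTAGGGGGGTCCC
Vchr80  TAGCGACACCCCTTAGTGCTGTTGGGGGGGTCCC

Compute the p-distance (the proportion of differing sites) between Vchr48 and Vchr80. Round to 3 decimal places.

0.088

Mismatches occur at site 2 (T↔A), site 15 (G↔A), site 24 (A↔G).
There are 3 differences over 34 sites, so p = 3/34 = 0.088.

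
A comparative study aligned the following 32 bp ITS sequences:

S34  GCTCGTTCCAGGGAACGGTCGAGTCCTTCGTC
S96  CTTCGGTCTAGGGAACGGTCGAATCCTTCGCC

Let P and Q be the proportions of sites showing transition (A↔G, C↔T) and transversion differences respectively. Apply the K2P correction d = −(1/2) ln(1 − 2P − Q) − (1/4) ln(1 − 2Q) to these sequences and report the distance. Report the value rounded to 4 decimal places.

0.2207

Differing sites — 1:G/C (Tv); 2:C/T (Ti); 6:T/G (Tv); 9:C/T (Ti); 23:G/A (Ti); 31:T/C (Ti).
Of the 6 differences, 4 transitions and 2 transversions over 32 sites: P = 4/32 = 0.125000, Q = 2/32 = 0.062500.
d = −0.5·ln(0.687500) − 0.25·ln(0.875000) = −0.5·(-0.374693) − 0.25·(-0.133531) = 0.2207.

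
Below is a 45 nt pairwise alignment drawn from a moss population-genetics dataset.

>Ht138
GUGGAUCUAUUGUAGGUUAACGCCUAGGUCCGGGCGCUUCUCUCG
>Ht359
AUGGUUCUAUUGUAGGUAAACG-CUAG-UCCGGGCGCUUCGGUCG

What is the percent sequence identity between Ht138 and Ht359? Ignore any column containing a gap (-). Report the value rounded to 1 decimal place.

88.4%

Excluding the 2 gap columns leaves 43 comparable sites.
Mismatches occur at site 1 (G/A), site 5 (A/U), site 18 (U/A), site 41 (U/G), site 42 (C/G).
38 of the 43 comparable sites match, so the percent identity is 38/43 × 100 = 88.4%.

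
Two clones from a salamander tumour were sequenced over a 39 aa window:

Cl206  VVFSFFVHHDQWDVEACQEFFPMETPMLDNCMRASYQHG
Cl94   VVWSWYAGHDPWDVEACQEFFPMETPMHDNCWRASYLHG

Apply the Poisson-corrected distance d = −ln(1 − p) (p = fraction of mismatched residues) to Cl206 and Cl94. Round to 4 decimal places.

0.2624

The sequences differ at positions 3 (F/W), 5 (F/W), 6 (F/Y), 7 (V/A), 8 (H/G), 11 (Q/P), 28 (L/H), 32 (M/W), 37 (Q/L).
p = 9/39 = 0.230769.
d = −ln(1 − 0.230769) = −ln(0.769231) = 0.2624.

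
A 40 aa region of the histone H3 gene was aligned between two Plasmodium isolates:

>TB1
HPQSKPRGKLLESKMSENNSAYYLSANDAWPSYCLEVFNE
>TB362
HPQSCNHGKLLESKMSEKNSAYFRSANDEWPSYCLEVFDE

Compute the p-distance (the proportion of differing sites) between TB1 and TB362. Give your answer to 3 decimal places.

Mismatches occur at site 5 (K→C), site 6 (P→N), site 7 (R→H), site 18 (N→K), site 23 (Y→F), site 24 (L→R), site 29 (A→E), site 39 (N→D).
There are 8 differences over 40 sites, so p = 8/40 = 0.200.

0.200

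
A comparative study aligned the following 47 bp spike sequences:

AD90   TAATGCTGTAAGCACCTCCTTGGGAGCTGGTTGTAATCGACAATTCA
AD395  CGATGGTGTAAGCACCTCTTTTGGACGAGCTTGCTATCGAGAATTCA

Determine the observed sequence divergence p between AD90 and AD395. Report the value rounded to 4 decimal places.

0.2553

The sequences differ at positions 1 (T/C), 2 (A/G), 6 (C/G), 19 (C/T), 22 (G/T), 26 (G/C), 27 (C/G), 28 (T/A), 30 (G/C), 34 (T/C), 35 (A/T), 41 (C/G).
There are 12 differences over 47 sites, so p = 12/47 = 0.2553.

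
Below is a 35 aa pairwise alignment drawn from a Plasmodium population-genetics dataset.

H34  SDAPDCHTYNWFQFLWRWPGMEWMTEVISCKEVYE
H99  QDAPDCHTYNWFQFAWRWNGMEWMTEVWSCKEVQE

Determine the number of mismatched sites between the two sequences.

Differing sites — 1:S/Q; 15:L/A; 19:P/N; 28:I/W; 34:Y/Q.
That gives 5 mismatches out of 35 aligned sites, so the Hamming distance is 5.

5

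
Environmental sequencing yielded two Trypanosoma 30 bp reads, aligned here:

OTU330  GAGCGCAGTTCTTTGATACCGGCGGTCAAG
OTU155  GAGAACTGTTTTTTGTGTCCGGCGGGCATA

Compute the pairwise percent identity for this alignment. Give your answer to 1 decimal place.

Differing sites — 4:C/A; 5:G/A; 7:A/T; 11:C/T; 16:A/T; 17:T/G; 18:A/T; 26:T/G; 29:A/T; 30:G/A.
20 of the 30 sites match, so the percent identity is 20/30 × 100 = 66.7%.

66.7%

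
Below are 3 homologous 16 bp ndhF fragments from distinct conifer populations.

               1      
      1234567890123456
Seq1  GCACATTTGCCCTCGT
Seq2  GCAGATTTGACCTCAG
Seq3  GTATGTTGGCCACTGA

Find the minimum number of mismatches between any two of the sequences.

4

Pairwise Hamming distances:
  Seq1 vs Seq2: 4
  Seq1 vs Seq3: 8
  Seq2 vs Seq3: 10
The smallest is 4, between Seq1 and Seq2.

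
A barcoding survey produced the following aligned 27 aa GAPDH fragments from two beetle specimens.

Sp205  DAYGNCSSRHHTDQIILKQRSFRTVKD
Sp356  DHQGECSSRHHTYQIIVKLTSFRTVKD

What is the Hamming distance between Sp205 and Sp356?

7

Mismatches occur at site 2 (A↔H), site 3 (Y↔Q), site 5 (N↔E), site 13 (D↔Y), site 17 (L↔V), site 19 (Q↔L), site 20 (R↔T).
That gives 7 mismatches out of 27 aligned sites, so the Hamming distance is 7.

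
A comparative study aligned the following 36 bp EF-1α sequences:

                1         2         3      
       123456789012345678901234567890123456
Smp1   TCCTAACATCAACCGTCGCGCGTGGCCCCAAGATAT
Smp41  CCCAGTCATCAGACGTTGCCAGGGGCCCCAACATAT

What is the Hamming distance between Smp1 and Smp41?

Mismatches occur at site 1 (T/C), site 4 (T/A), site 5 (A/G), site 6 (A/T), site 12 (A/G), site 13 (C/A), site 17 (C/T), site 20 (G/C), site 21 (C/A), site 23 (T/G), site 32 (G/C).
That gives 11 mismatches out of 36 aligned sites, so the Hamming distance is 11.

11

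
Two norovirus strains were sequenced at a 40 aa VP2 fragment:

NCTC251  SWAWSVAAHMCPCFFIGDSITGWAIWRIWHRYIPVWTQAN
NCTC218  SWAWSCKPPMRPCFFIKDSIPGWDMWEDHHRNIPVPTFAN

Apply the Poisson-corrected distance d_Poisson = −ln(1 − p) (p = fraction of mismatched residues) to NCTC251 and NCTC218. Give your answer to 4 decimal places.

The sequences differ at positions 6 (V/C), 7 (A/K), 8 (A/P), 9 (H/P), 11 (C/R), 17 (G/K), 21 (T/P), 24 (A/D), 25 (I/M), 27 (R/E), 28 (I/D), 29 (W/H), 32 (Y/N), 36 (W/P), 38 (Q/F).
p = 15/40 = 0.375000.
d = −ln(1 − 0.375000) = −ln(0.625000) = 0.4700.

0.4700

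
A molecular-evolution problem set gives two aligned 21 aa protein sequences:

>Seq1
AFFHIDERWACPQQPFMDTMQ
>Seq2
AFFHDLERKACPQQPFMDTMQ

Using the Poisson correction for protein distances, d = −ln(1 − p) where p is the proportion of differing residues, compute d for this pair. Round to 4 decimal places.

0.1542

The sequences differ at positions 5 (I/D), 6 (D/L), 9 (W/K).
p = 3/21 = 0.142857.
d = −ln(1 − 0.142857) = −ln(0.857143) = 0.1542.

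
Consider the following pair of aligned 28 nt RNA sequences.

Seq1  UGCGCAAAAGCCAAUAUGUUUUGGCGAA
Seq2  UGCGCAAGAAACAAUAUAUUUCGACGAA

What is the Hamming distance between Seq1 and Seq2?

Mismatches occur at site 8 (A↔G), site 10 (G↔A), site 11 (C↔A), site 18 (G↔A), site 22 (U↔C), site 24 (G↔A).
That gives 6 mismatches out of 28 aligned sites, so the Hamming distance is 6.

6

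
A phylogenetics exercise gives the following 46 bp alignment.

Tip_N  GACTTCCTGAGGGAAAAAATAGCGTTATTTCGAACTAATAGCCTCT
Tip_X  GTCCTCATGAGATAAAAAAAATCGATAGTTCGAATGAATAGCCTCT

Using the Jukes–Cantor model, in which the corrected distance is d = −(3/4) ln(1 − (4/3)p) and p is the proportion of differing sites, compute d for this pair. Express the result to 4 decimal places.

0.2880

The sequences differ at positions 2 (A/T), 4 (T/C), 7 (C/A), 12 (G/A), 13 (G/T), 20 (T/A), 22 (G/T), 25 (T/A), 28 (T/G), 35 (C/T), 36 (T/G).
p = 11/46 = 0.239130.
d = −0.75 · ln(1 − (4/3)·0.239130) = −0.75 · ln(0.681160) = −0.75 · (-0.383958) = 0.2880.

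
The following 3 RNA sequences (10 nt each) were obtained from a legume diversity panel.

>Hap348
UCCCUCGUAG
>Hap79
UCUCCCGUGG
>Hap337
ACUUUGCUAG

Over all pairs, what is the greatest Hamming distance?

Pairwise Hamming distances:
  Hap348 vs Hap79: 3
  Hap348 vs Hap337: 5
  Hap79 vs Hap337: 6
The largest is 6, between Hap79 and Hap337.

6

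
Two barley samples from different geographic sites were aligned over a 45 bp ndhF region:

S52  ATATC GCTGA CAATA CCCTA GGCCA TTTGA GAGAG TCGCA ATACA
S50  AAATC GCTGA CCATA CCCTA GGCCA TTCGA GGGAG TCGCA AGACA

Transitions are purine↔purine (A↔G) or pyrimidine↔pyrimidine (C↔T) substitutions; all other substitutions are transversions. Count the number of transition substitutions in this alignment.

Mismatches occur at site 2 (T→A, transversion), site 12 (A→C, transversion), site 28 (T→C, transition), site 32 (A→G, transition), site 42 (T→G, transversion).
Of the 5 differences, 2 transitions and 3 transversions, so the answer is 2.

2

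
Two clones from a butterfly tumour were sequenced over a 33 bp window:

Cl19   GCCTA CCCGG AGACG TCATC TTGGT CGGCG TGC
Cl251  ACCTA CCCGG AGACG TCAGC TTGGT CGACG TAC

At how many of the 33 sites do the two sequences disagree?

4

The sequences differ at positions 1 (G/A), 19 (T/G), 28 (G/A), 32 (G/A).
That gives 4 mismatches out of 33 aligned sites, so the Hamming distance is 4.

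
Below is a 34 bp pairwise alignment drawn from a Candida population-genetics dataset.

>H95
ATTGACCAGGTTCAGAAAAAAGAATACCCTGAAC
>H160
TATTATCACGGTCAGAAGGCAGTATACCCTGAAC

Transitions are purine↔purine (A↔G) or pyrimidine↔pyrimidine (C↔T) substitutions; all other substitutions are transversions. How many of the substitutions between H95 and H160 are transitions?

3

The sequences differ at positions 1 (A/T, transversion), 2 (T/A, transversion), 4 (G/T, transversion), 6 (C/T, transition), 9 (G/C, transversion), 11 (T/G, transversion), 18 (A/G, transition), 19 (A/G, transition), 20 (A/C, transversion), 23 (A/T, transversion).
Of the 10 differences, 3 transitions and 7 transversions, so the answer is 3.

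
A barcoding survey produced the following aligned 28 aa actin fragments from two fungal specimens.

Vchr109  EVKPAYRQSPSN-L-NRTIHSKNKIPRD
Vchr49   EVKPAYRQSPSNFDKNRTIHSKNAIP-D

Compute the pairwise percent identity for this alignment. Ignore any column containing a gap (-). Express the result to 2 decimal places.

92.00%

Excluding the 3 gap columns leaves 25 comparable sites.
Differing sites — 14:L/D; 24:K/A.
23 of the 25 comparable sites match, so the percent identity is 23/25 × 100 = 92.00%.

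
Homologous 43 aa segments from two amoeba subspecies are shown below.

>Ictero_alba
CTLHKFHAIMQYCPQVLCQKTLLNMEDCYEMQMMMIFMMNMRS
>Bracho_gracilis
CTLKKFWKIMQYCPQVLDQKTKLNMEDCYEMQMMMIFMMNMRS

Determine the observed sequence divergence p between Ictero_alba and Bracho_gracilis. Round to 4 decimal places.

Differing sites — 4:H/K; 7:H/W; 8:A/K; 18:C/D; 22:L/K.
There are 5 differences over 43 sites, so p = 5/43 = 0.1163.

0.1163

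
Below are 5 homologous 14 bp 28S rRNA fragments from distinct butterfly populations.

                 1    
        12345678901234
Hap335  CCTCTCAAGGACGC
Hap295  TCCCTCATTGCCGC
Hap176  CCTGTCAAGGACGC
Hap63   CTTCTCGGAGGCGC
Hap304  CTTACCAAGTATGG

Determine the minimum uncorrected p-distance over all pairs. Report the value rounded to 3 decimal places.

0.071

Pairwise Hamming distances:
  Hap335 vs Hap295: 5
  Hap335 vs Hap176: 1
  Hap335 vs Hap63: 5
  Hap335 vs Hap304: 6
  Hap295 vs Hap176: 6
  Hap295 vs Hap63: 7
  Hap295 vs Hap304: 11
  Hap176 vs Hap63: 6
  Hap176 vs Hap304: 6
  Hap63 vs Hap304: 9
The smallest is 1 mismatch, between Hap335 and Hap176; p = 1/14 = 0.071.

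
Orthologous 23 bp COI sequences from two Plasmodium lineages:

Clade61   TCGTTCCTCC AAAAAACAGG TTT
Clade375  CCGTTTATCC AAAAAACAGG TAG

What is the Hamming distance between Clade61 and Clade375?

5

Mismatches occur at site 1 (T/C), site 6 (C/T), site 7 (C/A), site 22 (T/A), site 23 (T/G).
That gives 5 mismatches out of 23 aligned sites, so the Hamming distance is 5.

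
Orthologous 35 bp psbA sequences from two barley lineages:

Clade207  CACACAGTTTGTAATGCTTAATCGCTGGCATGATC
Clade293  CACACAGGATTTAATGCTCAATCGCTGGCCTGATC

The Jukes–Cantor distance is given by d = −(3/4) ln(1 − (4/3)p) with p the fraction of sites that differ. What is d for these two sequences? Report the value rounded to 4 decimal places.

0.1585

Differing sites — 8:T/G; 9:T/A; 11:G/T; 19:T/C; 30:A/C.
p = 5/35 = 0.142857.
d = −0.75 · ln(1 − (4/3)·0.142857) = −0.75 · ln(0.809524) = −0.75 · (-0.211309) = 0.1585.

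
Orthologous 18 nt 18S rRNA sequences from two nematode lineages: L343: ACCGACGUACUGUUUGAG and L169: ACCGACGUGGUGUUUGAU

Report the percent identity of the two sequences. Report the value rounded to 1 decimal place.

83.3%

Mismatches occur at site 9 (A→G), site 10 (C→G), site 18 (G→U).
15 of the 18 sites match, so the percent identity is 15/18 × 100 = 83.3%.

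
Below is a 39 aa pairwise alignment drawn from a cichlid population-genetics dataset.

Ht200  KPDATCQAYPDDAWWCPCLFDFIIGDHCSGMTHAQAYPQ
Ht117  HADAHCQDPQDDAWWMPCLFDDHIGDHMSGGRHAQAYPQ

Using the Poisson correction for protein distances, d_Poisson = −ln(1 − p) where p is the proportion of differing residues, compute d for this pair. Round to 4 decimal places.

Mismatches occur at site 1 (K/H), site 2 (P/A), site 5 (T/H), site 8 (A/D), site 9 (Y/P), site 10 (P/Q), site 16 (C/M), site 22 (F/D), site 23 (I/H), site 28 (C/M), site 31 (M/G), site 32 (T/R).
p = 12/39 = 0.307692.
d = −ln(1 − 0.307692) = −ln(0.692308) = 0.3677.

0.3677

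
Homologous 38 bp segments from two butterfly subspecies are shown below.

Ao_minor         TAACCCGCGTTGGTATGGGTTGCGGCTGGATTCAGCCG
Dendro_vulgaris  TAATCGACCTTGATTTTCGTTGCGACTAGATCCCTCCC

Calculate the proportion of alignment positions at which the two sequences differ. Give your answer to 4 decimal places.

0.3684

The sequences differ at positions 4 (C/T), 6 (C/G), 7 (G/A), 9 (G/C), 13 (G/A), 15 (A/T), 17 (G/T), 18 (G/C), 25 (G/A), 28 (G/A), 32 (T/C), 34 (A/C), 35 (G/T), 38 (G/C).
There are 14 differences over 38 sites, so p = 14/38 = 0.3684.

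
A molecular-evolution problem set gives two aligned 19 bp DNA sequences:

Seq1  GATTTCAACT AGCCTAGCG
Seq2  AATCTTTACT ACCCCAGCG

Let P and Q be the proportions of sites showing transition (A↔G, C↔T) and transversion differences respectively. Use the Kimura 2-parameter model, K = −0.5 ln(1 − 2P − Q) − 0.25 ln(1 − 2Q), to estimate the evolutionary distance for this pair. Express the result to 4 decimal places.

0.4327

Differing sites — 1:G/A (Ti); 4:T/C (Ti); 6:C/T (Ti); 7:A/T (Tv); 12:G/C (Tv); 15:T/C (Ti).
Of the 6 differences, 4 transitions and 2 transversions over 19 sites: P = 4/19 = 0.210526, Q = 2/19 = 0.105263.
d = −0.5·ln(0.473685) − 0.25·ln(0.789474) = −0.5·(-0.747213) − 0.25·(-0.236388) = 0.4327.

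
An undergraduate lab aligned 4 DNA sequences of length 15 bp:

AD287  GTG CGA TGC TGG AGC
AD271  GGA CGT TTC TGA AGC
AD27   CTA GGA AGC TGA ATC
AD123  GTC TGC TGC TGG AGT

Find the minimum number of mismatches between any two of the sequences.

4

Pairwise Hamming distances:
  AD287 vs AD271: 5
  AD287 vs AD27: 6
  AD287 vs AD123: 4
  AD271 vs AD27: 7
  AD271 vs AD123: 7
  AD27 vs AD123: 8
The smallest is 4, between AD287 and AD123.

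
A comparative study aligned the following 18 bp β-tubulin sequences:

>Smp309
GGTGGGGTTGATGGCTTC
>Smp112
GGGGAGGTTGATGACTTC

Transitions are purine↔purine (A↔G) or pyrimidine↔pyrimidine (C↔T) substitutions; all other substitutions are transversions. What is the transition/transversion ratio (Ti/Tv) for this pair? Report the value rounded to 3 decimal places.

2.000

Mismatches occur at site 3 (T→G, transversion), site 5 (G→A, transition), site 14 (G→A, transition).
Of the 3 differences, 2 transitions and 1 transversion, so Ti/Tv = 2/1 = 2.000.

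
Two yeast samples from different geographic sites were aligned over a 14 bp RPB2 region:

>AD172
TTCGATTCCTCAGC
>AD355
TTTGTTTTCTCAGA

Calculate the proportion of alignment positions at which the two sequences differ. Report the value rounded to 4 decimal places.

0.2857

The sequences differ at positions 3 (C/T), 5 (A/T), 8 (C/T), 14 (C/A).
There are 4 differences over 14 sites, so p = 4/14 = 0.2857.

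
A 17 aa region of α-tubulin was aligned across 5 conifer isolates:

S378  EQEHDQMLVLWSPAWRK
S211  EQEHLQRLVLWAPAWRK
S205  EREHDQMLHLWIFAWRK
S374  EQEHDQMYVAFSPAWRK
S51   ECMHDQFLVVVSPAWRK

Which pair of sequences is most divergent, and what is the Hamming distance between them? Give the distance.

Pairwise Hamming distances:
  S378 vs S211: 3
  S378 vs S205: 4
  S378 vs S374: 3
  S378 vs S51: 5
  S211 vs S205: 6
  S211 vs S374: 6
  S211 vs S51: 7
  S205 vs S374: 7
  S205 vs S51: 8
  S374 vs S51: 6
The largest is 8, between S205 and S51.

8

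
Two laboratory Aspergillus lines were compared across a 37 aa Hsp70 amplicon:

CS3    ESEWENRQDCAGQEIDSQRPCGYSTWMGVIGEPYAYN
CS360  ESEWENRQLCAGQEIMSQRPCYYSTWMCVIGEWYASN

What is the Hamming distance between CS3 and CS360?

Differing sites — 9:D/L; 16:D/M; 22:G/Y; 28:G/C; 33:P/W; 36:Y/S.
That gives 6 mismatches out of 37 aligned sites, so the Hamming distance is 6.

6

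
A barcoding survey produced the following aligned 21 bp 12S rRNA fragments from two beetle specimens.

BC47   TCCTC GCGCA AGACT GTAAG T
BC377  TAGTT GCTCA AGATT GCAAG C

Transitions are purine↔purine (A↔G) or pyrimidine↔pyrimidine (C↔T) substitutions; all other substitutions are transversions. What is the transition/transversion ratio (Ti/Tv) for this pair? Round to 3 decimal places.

1.333

Mismatches occur at site 2 (C→A, transversion), site 3 (C→G, transversion), site 5 (C→T, transition), site 8 (G→T, transversion), site 14 (C→T, transition), site 17 (T→C, transition), site 21 (T→C, transition).
Of the 7 differences, 4 transitions and 3 transversions, so Ti/Tv = 4/3 = 1.333.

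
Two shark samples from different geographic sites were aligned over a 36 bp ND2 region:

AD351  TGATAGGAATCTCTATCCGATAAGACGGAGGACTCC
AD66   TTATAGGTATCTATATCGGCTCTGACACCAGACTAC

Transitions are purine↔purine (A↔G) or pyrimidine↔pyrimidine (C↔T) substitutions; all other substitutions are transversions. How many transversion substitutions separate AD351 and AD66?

10

Mismatches occur at site 2 (G→T, transversion), site 8 (A→T, transversion), site 13 (C→A, transversion), site 18 (C→G, transversion), site 20 (A→C, transversion), site 22 (A→C, transversion), site 23 (A→T, transversion), site 27 (G→A, transition), site 28 (G→C, transversion), site 29 (A→C, transversion), site 30 (G→A, transition), site 35 (C→A, transversion).
Of the 12 differences, 2 transitions and 10 transversions, so the answer is 10.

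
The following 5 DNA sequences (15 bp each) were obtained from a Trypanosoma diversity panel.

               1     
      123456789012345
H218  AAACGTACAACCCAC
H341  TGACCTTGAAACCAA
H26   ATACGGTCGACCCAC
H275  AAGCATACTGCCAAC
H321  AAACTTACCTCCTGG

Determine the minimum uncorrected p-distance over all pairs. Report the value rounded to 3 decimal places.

0.267

Pairwise Hamming distances:
  H218 vs H341: 7
  H218 vs H26: 4
  H218 vs H275: 5
  H218 vs H321: 6
  H341 vs H26: 8
  H341 vs H275: 11
  H341 vs H321: 11
  H26 vs H275: 8
  H26 vs H321: 9
  H275 vs H321: 7
The smallest is 4 mismatches, between H218 and H26; p = 4/15 = 0.267.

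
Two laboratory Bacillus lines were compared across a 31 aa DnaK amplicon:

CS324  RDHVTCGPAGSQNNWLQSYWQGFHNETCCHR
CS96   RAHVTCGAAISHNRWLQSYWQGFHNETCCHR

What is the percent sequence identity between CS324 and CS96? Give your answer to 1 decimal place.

83.9%

The sequences differ at positions 2 (D/A), 8 (P/A), 10 (G/I), 12 (Q/H), 14 (N/R).
26 of the 31 sites match, so the percent identity is 26/31 × 100 = 83.9%.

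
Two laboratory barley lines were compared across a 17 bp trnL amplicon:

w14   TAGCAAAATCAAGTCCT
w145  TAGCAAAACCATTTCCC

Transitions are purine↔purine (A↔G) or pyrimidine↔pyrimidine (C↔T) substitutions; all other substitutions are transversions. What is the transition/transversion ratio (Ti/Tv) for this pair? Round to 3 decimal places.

Mismatches occur at site 9 (T→C, transition), site 12 (A→T, transversion), site 13 (G→T, transversion), site 17 (T→C, transition).
Of the 4 differences, 2 transitions and 2 transversions, so Ti/Tv = 2/2 = 1.000.

1.000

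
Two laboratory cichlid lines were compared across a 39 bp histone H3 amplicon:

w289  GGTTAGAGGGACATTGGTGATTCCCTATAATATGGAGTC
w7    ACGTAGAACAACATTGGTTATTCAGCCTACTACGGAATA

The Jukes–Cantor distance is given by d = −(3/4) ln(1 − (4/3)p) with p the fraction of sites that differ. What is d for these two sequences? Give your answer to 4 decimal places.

0.5393

Mismatches occur at site 1 (G↔A), site 2 (G↔C), site 3 (T↔G), site 8 (G↔A), site 9 (G↔C), site 10 (G↔A), site 19 (G↔T), site 24 (C↔A), site 25 (C↔G), site 26 (T↔C), site 27 (A↔C), site 30 (A↔C), site 33 (T↔C), site 37 (G↔A), site 39 (C↔A).
p = 15/39 = 0.384615.
d = −0.75 · ln(1 − (4/3)·0.384615) = −0.75 · ln(0.487180) = −0.75 · (-0.719122) = 0.5393.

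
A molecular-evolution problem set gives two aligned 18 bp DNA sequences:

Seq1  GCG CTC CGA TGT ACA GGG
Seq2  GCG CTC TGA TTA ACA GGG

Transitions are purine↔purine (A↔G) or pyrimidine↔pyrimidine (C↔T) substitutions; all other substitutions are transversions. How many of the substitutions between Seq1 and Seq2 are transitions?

1

The sequences differ at positions 7 (C/T, transition), 11 (G/T, transversion), 12 (T/A, transversion).
Of the 3 differences, 1 transition and 2 transversions, so the answer is 1.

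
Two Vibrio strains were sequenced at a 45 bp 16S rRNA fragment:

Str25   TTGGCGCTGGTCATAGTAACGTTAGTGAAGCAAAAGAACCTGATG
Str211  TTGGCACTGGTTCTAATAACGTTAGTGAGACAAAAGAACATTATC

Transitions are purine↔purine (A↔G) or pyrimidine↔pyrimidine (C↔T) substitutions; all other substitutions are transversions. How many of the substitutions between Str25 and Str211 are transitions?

5

Differing sites — 6:G/A (Ti); 12:C/T (Ti); 13:A/C (Tv); 16:G/A (Ti); 29:A/G (Ti); 30:G/A (Ti); 40:C/A (Tv); 42:G/T (Tv); 45:G/C (Tv).
Of the 9 differences, 5 transitions and 4 transversions, so the answer is 5.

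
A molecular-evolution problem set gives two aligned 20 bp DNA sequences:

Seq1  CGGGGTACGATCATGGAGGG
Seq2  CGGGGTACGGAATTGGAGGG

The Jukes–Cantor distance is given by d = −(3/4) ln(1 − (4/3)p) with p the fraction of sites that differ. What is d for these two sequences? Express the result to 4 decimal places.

0.2326

The sequences differ at positions 10 (A/G), 11 (T/A), 12 (C/A), 13 (A/T).
p = 4/20 = 0.200000.
d = −0.75 · ln(1 − (4/3)·0.200000) = −0.75 · ln(0.733333) = −0.75 · (-0.310155) = 0.2326.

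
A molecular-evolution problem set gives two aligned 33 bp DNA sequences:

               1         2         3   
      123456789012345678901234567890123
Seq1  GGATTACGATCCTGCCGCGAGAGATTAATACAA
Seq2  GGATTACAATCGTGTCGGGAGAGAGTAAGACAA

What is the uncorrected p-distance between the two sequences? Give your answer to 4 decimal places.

0.1818

Mismatches occur at site 8 (G↔A), site 12 (C↔G), site 15 (C↔T), site 18 (C↔G), site 25 (T↔G), site 29 (T↔G).
There are 6 differences over 33 sites, so p = 6/33 = 0.1818.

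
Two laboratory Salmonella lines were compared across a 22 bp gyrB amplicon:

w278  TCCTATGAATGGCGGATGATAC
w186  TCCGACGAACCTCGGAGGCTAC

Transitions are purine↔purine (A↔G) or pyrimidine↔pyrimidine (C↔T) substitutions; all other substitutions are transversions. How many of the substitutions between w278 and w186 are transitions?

Mismatches occur at site 4 (T/G, transversion), site 6 (T/C, transition), site 10 (T/C, transition), site 11 (G/C, transversion), site 12 (G/T, transversion), site 17 (T/G, transversion), site 19 (A/C, transversion).
Of the 7 differences, 2 transitions and 5 transversions, so the answer is 2.

2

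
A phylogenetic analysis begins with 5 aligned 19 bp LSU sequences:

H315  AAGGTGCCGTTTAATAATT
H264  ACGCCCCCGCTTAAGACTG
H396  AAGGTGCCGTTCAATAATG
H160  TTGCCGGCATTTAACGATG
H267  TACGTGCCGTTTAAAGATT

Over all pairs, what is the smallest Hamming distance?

Pairwise Hamming distances:
  H315 vs H264: 8
  H315 vs H396: 2
  H315 vs H160: 9
  H315 vs H267: 4
  H264 vs H396: 8
  H264 vs H160: 9
  H264 vs H267: 11
  H396 vs H160: 9
  H396 vs H267: 6
  H160 vs H267: 8
The smallest is 2, between H315 and H396.

2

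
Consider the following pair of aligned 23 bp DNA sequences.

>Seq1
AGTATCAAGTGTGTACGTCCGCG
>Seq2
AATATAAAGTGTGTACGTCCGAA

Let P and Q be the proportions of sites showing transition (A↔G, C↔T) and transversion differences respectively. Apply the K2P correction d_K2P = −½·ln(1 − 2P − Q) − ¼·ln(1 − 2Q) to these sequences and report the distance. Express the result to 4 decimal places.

0.1989

The sequences differ at positions 2 (G/A, transition), 6 (C/A, transversion), 22 (C/A, transversion), 23 (G/A, transition).
Of the 4 differences, 2 transitions and 2 transversions over 23 sites: P = 2/23 = 0.086957, Q = 2/23 = 0.086957.
d = −0.5·ln(0.739129) − 0.25·ln(0.826086) = −0.5·(-0.302283) − 0.25·(-0.191056) = 0.1989.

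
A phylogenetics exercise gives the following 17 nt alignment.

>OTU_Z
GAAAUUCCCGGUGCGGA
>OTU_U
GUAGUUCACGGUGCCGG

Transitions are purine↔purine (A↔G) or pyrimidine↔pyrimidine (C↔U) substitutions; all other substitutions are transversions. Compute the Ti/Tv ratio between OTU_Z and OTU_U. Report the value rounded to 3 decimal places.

The sequences differ at positions 2 (A/U, transversion), 4 (A/G, transition), 8 (C/A, transversion), 15 (G/C, transversion), 17 (A/G, transition).
Of the 5 differences, 2 transitions and 3 transversions, so Ti/Tv = 2/3 = 0.667.

0.667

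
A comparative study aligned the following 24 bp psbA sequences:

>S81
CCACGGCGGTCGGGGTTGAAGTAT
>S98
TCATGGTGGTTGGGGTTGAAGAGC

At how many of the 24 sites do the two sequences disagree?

The sequences differ at positions 1 (C/T), 4 (C/T), 7 (C/T), 11 (C/T), 22 (T/A), 23 (A/G), 24 (T/C).
That gives 7 mismatches out of 24 aligned sites, so the Hamming distance is 7.

7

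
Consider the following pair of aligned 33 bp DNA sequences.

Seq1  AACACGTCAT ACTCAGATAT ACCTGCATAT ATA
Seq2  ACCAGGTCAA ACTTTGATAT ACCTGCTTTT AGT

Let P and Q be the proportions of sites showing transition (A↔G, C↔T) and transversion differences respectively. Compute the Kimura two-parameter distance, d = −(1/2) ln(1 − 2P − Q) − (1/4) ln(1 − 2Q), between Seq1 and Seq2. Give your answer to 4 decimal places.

0.3463

The sequences differ at positions 2 (A/C, transversion), 5 (C/G, transversion), 10 (T/A, transversion), 14 (C/T, transition), 15 (A/T, transversion), 27 (A/T, transversion), 29 (A/T, transversion), 32 (T/G, transversion), 33 (A/T, transversion).
Of the 9 differences, 1 transition and 8 transversions over 33 sites: P = 1/33 = 0.030303, Q = 8/33 = 0.242424.
d = −0.5·ln(0.696970) − 0.25·ln(0.515152) = −0.5·(-0.361013) − 0.25·(-0.663293) = 0.3463.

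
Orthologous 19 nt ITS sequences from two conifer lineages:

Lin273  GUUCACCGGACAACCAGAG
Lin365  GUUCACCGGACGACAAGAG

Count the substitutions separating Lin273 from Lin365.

2

The sequences differ at positions 12 (A/G), 15 (C/A).
That gives 2 mismatches out of 19 aligned sites, so the Hamming distance is 2.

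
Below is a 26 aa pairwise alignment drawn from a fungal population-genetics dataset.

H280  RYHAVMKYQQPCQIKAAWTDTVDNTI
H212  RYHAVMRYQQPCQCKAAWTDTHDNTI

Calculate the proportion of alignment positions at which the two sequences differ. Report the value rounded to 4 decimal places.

Mismatches occur at site 7 (K→R), site 14 (I→C), site 22 (V→H).
There are 3 differences over 26 sites, so p = 3/26 = 0.1154.

0.1154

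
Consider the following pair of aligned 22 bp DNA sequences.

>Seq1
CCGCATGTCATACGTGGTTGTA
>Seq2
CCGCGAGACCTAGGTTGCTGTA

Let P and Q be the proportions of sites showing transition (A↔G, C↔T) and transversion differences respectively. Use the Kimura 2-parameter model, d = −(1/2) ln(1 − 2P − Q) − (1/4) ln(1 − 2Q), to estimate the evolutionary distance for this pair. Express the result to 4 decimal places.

The sequences differ at positions 5 (A/G, transition), 6 (T/A, transversion), 8 (T/A, transversion), 10 (A/C, transversion), 13 (C/G, transversion), 16 (G/T, transversion), 18 (T/C, transition).
Of the 7 differences, 2 transitions and 5 transversions over 22 sites: P = 2/22 = 0.090909, Q = 5/22 = 0.227273.
d = −0.5·ln(0.590909) − 0.25·ln(0.545454) = −0.5·(-0.526093) − 0.25·(-0.606137) = 0.4146.

0.4146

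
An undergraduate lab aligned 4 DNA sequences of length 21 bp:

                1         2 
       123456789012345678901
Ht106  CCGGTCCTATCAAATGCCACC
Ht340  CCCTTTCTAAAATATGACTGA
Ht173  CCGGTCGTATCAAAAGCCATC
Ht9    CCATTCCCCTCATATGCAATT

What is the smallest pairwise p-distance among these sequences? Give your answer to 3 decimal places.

0.143

Pairwise Hamming distances:
  Ht106 vs Ht340: 10
  Ht106 vs Ht173: 3
  Ht106 vs Ht9: 8
  Ht340 vs Ht173: 12
  Ht340 vs Ht9: 11
  Ht173 vs Ht9: 9
The smallest is 3 mismatches, between Ht106 and Ht173; p = 3/21 = 0.143.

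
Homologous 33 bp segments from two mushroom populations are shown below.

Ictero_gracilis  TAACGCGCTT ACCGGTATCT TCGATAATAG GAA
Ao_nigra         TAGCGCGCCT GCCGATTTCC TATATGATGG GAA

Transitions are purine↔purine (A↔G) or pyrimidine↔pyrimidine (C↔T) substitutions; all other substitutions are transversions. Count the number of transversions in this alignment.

Differing sites — 3:A/G (Ti); 9:T/C (Ti); 11:A/G (Ti); 15:G/A (Ti); 17:A/T (Tv); 20:T/C (Ti); 22:C/A (Tv); 23:G/T (Tv); 26:A/G (Ti); 29:A/G (Ti).
Of the 10 differences, 7 transitions and 3 transversions, so the answer is 3.

3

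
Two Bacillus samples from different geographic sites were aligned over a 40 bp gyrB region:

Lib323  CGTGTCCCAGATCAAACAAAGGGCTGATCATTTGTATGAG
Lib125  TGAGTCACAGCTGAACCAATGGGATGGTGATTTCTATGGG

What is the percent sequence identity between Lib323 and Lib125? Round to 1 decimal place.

70.0%

Differing sites — 1:C/T; 3:T/A; 7:C/A; 11:A/C; 13:C/G; 16:A/C; 20:A/T; 24:C/A; 27:A/G; 29:C/G; 34:G/C; 39:A/G.
28 of the 40 sites match, so the percent identity is 28/40 × 100 = 70.0%.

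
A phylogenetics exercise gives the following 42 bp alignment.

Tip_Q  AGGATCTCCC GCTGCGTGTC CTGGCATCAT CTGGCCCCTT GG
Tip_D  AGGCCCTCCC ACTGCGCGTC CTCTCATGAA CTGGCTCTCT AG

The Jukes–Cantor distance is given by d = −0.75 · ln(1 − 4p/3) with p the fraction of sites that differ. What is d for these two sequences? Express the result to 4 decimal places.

0.3597

Mismatches occur at site 4 (A/C), site 5 (T/C), site 11 (G/A), site 17 (T/C), site 23 (G/C), site 24 (G/T), site 28 (C/G), site 30 (T/A), site 36 (C/T), site 38 (C/T), site 39 (T/C), site 41 (G/A).
p = 12/42 = 0.285714.
d = −0.75 · ln(1 − (4/3)·0.285714) = −0.75 · ln(0.619048) = −0.75 · (-0.479572) = 0.3597.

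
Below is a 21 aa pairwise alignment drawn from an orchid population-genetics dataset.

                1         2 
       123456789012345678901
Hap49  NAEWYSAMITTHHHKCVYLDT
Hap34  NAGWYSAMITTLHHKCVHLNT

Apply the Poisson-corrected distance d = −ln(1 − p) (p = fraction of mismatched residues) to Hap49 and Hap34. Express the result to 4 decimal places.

Differing sites — 3:E/G; 12:H/L; 18:Y/H; 20:D/N.
p = 4/21 = 0.190476.
d = −ln(1 − 0.190476) = −ln(0.809524) = 0.2113.

0.2113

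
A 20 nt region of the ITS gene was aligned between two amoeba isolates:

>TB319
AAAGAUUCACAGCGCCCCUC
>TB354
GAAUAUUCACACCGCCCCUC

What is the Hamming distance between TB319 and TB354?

3

Mismatches occur at site 1 (A↔G), site 4 (G↔U), site 12 (G↔C).
That gives 3 mismatches out of 20 aligned sites, so the Hamming distance is 3.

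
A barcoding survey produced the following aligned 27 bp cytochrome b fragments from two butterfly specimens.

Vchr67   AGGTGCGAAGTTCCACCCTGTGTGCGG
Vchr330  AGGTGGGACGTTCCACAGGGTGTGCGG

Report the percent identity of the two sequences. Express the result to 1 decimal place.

Mismatches occur at site 6 (C/G), site 9 (A/C), site 17 (C/A), site 18 (C/G), site 19 (T/G).
22 of the 27 sites match, so the percent identity is 22/27 × 100 = 81.5%.

81.5%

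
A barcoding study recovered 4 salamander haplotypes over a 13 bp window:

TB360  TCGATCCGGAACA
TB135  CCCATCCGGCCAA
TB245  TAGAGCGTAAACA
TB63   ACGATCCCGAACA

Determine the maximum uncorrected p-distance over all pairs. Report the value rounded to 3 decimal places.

0.769

Pairwise Hamming distances:
  TB360 vs TB135: 5
  TB360 vs TB245: 5
  TB360 vs TB63: 2
  TB135 vs TB245: 10
  TB135 vs TB63: 6
  TB245 vs TB63: 6
The largest is 10 mismatches, between TB135 and TB245; p = 10/13 = 0.769.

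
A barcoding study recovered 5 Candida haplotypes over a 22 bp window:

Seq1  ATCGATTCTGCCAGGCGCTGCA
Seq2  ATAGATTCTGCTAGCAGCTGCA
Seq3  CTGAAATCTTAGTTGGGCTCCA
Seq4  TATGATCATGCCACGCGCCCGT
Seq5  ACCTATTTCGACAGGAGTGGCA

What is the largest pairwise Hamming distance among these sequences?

16

Pairwise Hamming distances:
  Seq1 vs Seq2: 4
  Seq1 vs Seq3: 11
  Seq1 vs Seq4: 10
  Seq1 vs Seq5: 8
  Seq2 vs Seq3: 12
  Seq2 vs Seq4: 13
  Seq2 vs Seq5: 10
  Seq3 vs Seq4: 16
  Seq3 vs Seq5: 15
  Seq4 vs Seq5: 15
The largest is 16, between Seq3 and Seq4.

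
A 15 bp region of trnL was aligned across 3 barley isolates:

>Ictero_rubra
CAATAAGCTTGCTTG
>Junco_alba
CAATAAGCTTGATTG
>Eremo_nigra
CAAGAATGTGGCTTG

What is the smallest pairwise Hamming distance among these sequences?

1

Pairwise Hamming distances:
  Ictero_rubra vs Junco_alba: 1
  Ictero_rubra vs Eremo_nigra: 4
  Junco_alba vs Eremo_nigra: 5
The smallest is 1, between Ictero_rubra and Junco_alba.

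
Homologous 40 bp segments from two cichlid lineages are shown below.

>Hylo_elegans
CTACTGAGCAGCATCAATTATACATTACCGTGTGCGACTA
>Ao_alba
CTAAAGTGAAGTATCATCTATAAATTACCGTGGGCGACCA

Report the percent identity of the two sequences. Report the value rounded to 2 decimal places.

Mismatches occur at site 4 (C→A), site 5 (T→A), site 7 (A→T), site 9 (C→A), site 12 (C→T), site 17 (A→T), site 18 (T→C), site 23 (C→A), site 33 (T→G), site 39 (T→C).
30 of the 40 sites match, so the percent identity is 30/40 × 100 = 75.00%.

75.00%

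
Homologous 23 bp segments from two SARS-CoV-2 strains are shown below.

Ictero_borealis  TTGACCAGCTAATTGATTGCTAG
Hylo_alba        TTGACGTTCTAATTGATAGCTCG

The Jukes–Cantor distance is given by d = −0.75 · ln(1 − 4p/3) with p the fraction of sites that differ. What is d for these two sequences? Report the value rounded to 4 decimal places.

Differing sites — 6:C/G; 7:A/T; 8:G/T; 18:T/A; 22:A/C.
p = 5/23 = 0.217391.
d = −0.75 · ln(1 − (4/3)·0.217391) = −0.75 · ln(0.710145) = −0.75 · (-0.342286) = 0.2567.

0.2567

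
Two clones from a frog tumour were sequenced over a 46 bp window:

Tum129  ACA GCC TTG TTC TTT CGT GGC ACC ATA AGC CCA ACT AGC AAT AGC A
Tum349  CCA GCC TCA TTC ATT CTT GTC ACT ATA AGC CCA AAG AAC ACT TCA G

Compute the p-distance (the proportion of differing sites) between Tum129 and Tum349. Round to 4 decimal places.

0.3261

Differing sites — 1:A/C; 8:T/C; 9:G/A; 13:T/A; 17:G/T; 20:G/T; 24:C/T; 35:C/A; 36:T/G; 38:G/A; 41:A/C; 43:A/T; 44:G/C; 45:C/A; 46:A/G.
There are 15 differences over 46 sites, so p = 15/46 = 0.3261.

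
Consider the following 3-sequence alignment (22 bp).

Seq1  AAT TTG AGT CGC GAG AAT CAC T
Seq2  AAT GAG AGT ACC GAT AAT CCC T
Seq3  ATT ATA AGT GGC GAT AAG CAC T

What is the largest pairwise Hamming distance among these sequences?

Pairwise Hamming distances:
  Seq1 vs Seq2: 6
  Seq1 vs Seq3: 6
  Seq2 vs Seq3: 8
The largest is 8, between Seq2 and Seq3.

8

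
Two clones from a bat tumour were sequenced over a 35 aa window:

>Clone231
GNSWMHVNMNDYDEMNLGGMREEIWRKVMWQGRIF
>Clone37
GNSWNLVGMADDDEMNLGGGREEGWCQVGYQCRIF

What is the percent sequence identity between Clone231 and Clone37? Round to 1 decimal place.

65.7%

Mismatches occur at site 5 (M/N), site 6 (H/L), site 8 (N/G), site 10 (N/A), site 12 (Y/D), site 20 (M/G), site 24 (I/G), site 26 (R/C), site 27 (K/Q), site 29 (M/G), site 30 (W/Y), site 32 (G/C).
23 of the 35 sites match, so the percent identity is 23/35 × 100 = 65.7%.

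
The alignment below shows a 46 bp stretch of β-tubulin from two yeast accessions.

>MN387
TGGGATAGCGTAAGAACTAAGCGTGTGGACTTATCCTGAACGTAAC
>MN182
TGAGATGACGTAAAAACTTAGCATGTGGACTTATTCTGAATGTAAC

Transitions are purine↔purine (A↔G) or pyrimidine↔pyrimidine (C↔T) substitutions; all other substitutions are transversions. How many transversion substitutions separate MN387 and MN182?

The sequences differ at positions 3 (G/A, transition), 7 (A/G, transition), 8 (G/A, transition), 14 (G/A, transition), 19 (A/T, transversion), 23 (G/A, transition), 35 (C/T, transition), 41 (C/T, transition).
Of the 8 differences, 7 transitions and 1 transversion, so the answer is 1.

1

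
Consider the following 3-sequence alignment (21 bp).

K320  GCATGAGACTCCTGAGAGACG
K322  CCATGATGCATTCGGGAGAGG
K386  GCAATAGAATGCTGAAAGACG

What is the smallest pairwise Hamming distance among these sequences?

Pairwise Hamming distances:
  K320 vs K322: 9
  K320 vs K386: 5
  K322 vs K386: 13
The smallest is 5, between K320 and K386.

5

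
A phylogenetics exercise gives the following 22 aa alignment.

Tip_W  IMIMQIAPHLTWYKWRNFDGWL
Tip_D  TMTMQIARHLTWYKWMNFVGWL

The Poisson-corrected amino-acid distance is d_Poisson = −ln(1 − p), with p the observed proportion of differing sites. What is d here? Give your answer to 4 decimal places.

0.2578

The sequences differ at positions 1 (I/T), 3 (I/T), 8 (P/R), 16 (R/M), 19 (D/V).
p = 5/22 = 0.227273.
d = −ln(1 − 0.227273) = −ln(0.772727) = 0.2578.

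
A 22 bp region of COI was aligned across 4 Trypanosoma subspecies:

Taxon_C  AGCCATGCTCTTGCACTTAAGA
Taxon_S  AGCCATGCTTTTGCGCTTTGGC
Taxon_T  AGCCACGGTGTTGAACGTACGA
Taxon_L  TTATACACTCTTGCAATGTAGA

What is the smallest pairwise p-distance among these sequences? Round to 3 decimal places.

Pairwise Hamming distances:
  Taxon_C vs Taxon_S: 5
  Taxon_C vs Taxon_T: 6
  Taxon_C vs Taxon_L: 9
  Taxon_S vs Taxon_T: 9
  Taxon_S vs Taxon_L: 12
  Taxon_T vs Taxon_L: 13
The smallest is 5 mismatches, between Taxon_C and Taxon_S; p = 5/22 = 0.227.

0.227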